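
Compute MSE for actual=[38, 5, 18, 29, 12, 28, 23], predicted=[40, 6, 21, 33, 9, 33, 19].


Squared errors: (38-40)²=4, (5-6)²=1, (18-21)²=9, (29-33)²=16, (12-9)²=9, (28-33)²=25, (23-19)²=16
Sum = 80
MSE = 80/7 = 80/7

80/7


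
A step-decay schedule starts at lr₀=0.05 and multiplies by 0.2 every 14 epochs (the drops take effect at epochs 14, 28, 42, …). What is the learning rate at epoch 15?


n_drops = ⌊15/14⌋ = 1
lr = 0.05·0.2^1 = 0.05·0.2 = 0.01

0.01


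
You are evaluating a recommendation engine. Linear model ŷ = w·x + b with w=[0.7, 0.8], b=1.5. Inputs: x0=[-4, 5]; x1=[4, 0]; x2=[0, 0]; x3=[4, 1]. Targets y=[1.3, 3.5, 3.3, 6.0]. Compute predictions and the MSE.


ŷ0 = (0.7)·(-4) + (0.8)·(5) + 1.5 = 2.7
ŷ1 = (0.7)·(4) + (0.8)·(0) + 1.5 = 4.3
ŷ2 = (0.7)·(0) + (0.8)·(0) + 1.5 = 1.5
ŷ3 = (0.7)·(4) + (0.8)·(1) + 1.5 = 5.1
errors² = [1.96, 0.64, 3.24, 0.81]
MSE = 6.6500/4 = 1.6625

1.6625


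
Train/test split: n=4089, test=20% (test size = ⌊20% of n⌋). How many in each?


Test = ⌊4089·20/100⌋ = 817
Train = 4089 - 817 = 3272

Train: 3272, Test: 817


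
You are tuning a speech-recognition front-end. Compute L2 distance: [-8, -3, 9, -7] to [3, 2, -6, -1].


d = √((-8-3)² + (-3-2)² + (9+ 6)² + (-7+ 1)²)
  = √(121 + 25 + 225 + 36)
  = √407 = 20.1742

20.1742


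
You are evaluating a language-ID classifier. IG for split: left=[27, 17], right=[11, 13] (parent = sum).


Parent = [38, 30], H_parent = 0.99
H_left = 0.9624 (n=44), H_right = 0.995 (n=24)
H_children = (44/68)·0.9624 + (24/68)·0.995 = 0.9739
IG = 0.99 - 0.9739 = 0.0161

0.0161


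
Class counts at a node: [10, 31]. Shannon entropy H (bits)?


Probabilities: [10/41, 31/41] ≈ [0.2439, 0.7561]
H = -((10/41)·log₂(10/41) + (31/41)·log₂(31/41))
  = 0.8015 bits

0.8015 bits


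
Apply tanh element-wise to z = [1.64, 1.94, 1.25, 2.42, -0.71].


tanh(1.64) = 0.9275
tanh(1.94) = 0.9595
tanh(1.25) = 0.8483
tanh(2.42) = 0.9843
tanh(-0.71) = -0.6107
result = [0.9275, 0.9595, 0.8483, 0.9843, -0.6107]

[0.9275, 0.9595, 0.8483, 0.9843, -0.6107]


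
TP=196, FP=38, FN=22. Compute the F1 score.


Precision = 196/234 = 0.8376
Recall = 196/218 = 0.8991
F1 = 2·P·R/(P+R) = 2·TP/(2·TP+FP+FN) = 392/(392+38+22) = 392/452 = 0.8673

0.8673


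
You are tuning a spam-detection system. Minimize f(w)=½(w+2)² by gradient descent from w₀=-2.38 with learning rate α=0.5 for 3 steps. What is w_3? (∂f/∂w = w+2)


step 1: grad = -2.38+2 = -0.38; w = -2.38 - 0.5·(-0.38) = -2.19
step 2: grad = -2.19+2 = -0.19; w = -2.19 - 0.5·(-0.19) = -2.095
step 3: grad = -2.095+2 = -0.095; w = -2.095 - 0.5·(-0.095) = -2.0475

-2.0475


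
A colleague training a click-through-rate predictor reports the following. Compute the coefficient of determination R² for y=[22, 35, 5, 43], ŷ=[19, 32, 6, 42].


ȳ = 26.25
SS_res = Σ(y-ŷ)² = 20
SS_tot = Σ(y-ȳ)² = 826.75
R² = 1 - SS_res/SS_tot = 1 - 0.0242 = 0.9758

0.9758


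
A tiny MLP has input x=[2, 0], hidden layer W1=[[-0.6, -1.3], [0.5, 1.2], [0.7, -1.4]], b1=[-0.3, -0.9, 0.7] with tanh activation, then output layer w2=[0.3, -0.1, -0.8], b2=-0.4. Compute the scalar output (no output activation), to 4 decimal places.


z1[0] = (-0.6)·(2) + (-1.3)·(0) - 0.3 = -1.5
z1[1] = (0.5)·(2) + (1.2)·(0) - 0.9 = 0.1
z1[2] = (0.7)·(2) + (-1.4)·(0) + 0.7 = 2.1
h = tanh(z1) = [-0.9051, 0.0997, 0.9705]
output = (0.3)·(-0.9051) + (-0.1)·(0.0997) + (-0.8)·(0.9705) - 0.4 = -1.4579

-1.4579


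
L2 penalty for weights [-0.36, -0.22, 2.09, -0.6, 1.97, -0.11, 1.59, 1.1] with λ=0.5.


‖w‖₂² = (-0.36)² + (-0.22)² + (2.09)² + (-0.6)² + (1.97)² + (-0.11)² + (1.59)² + (1.1)²
     = 0.1296 + 0.0484 + 4.3681 + 0.36 + 3.8809 + 0.0121 + 2.5281 + 1.21
     = 12.5372
λ·‖w‖₂² = 0.5·12.5372 = 6.2686

6.2686


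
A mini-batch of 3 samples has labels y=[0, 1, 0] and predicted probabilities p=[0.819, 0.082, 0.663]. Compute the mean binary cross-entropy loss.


L[0] = -ln(1-0.819) = -ln(0.181) = 1.7093
L[1] = -ln(0.082) = 2.501
L[2] = -ln(1-0.663) = -ln(0.337) = 1.0877
mean = (1.7093 + 2.501 + 1.0877)/3 = 1.766

1.766


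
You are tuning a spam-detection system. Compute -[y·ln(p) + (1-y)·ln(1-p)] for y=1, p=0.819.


BCE = -[y·ln(p) + (1-y)·ln(1-p)]
= -1·ln(0.819) - 0
= -ln(0.819) = 0.1997

0.1997


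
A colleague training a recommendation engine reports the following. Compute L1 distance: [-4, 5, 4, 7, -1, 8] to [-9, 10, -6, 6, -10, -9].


d = |-4+ 9| + |5-10| + |4+ 6| + |7-6| + |-1+ 10| + |8+ 9|
  = 5 + 5 + 10 + 1 + 9 + 17
  = 47

47


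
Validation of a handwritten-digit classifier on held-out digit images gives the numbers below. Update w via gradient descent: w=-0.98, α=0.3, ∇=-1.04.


w_new = w - α·∇
= -0.98 - 0.3·-1.04
= -0.98 + 0.312
= -0.668

-0.668


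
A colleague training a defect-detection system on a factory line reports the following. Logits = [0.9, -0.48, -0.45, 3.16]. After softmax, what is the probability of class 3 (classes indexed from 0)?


Exponentials: e^0.9=2.4596, e^-0.48=0.6188, e^-0.45=0.6376, e^3.16=23.5706
Sum = 27.2866
Softmax = [0.0901, 0.0227, 0.0234, 0.8638]
p[3] = 23.5706/27.2866 = 0.8638

0.8638


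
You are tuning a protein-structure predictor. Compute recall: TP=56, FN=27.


Recall = TP/(TP+FN)
= 56/(56+27)
= 56/83 = 67.47%

67.47%


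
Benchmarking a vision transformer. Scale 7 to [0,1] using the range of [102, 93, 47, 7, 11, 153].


min=7, max=153
(7-7)/(153-7) = 0/146 = 0.0

0.0


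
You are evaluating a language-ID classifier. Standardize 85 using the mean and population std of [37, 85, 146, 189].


μ = 114.25, σ = 57.9197
z = (85 - 114.25)/57.9197 = -0.505

-0.505


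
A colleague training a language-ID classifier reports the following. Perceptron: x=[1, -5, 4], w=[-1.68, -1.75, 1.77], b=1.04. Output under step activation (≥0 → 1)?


z = (1)·(-1.68) + (-5)·(-1.75) + (4)·(1.77) + 1.04
  = 15.19
step(z) = 1 (z≥0)

1


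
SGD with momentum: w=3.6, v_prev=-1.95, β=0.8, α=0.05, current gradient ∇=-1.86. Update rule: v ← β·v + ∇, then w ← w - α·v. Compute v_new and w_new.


v_new = 0.8·-1.95 - 1.86 = -1.56 - 1.86 = -3.42
w_new = 3.6 - 0.05·-3.42 = 3.6 + 0.171 = 3.771

v_new=-3.42, w_new=3.771


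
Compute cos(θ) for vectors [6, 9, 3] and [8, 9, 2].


A·B = 6·8 + 9·9 + 3·2 = 135
‖A‖ = √126 = 11.225, ‖B‖ = √149 = 12.2066
cos = 135/(√126·√149) = 135/√18774 = 0.9853

0.9853


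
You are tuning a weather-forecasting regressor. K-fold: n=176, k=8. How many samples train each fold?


Fold size = 176/8 = 22
Training per fold = 176 - 22 = 154

154


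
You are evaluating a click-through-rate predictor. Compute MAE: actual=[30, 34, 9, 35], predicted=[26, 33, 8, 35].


Absolute errors: |30-26|=4, |34-33|=1, |9-8|=1, |35-35|=0
Sum = 6
MAE = 6/4 = 3/2

3/2


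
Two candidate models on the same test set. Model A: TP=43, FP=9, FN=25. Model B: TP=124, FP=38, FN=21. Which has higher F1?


Model A: P=43/52=0.8269, R=43/68=0.6324, F1=2PR/(P+R)=2TP/(2TP+FP+FN)=86/120=0.7167
Model B: P=124/162=0.7654, R=124/145=0.8552, F1=2PR/(P+R)=2TP/(2TP+FP+FN)=248/307=0.8078
0.7167 < 0.8078 → Model B

Model B


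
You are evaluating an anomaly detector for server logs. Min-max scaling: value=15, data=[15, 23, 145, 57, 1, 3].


min=1, max=145
(15-1)/(145-1) = 14/144 = 0.0972

0.0972


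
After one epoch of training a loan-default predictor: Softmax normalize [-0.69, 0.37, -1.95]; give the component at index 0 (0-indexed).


Exponentials: e^-0.69=0.5016, e^0.37=1.4477, e^-1.95=0.1423
Sum = 2.0916
Softmax = [0.2398, 0.6922, 0.068]
p[0] = 0.5016/2.0916 = 0.2398

0.2398


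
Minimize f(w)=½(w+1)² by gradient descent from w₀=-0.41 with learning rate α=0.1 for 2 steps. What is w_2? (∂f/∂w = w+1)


step 1: grad = -0.41+1 = 0.59; w = -0.41 - 0.1·(0.59) = -0.469
step 2: grad = -0.469+1 = 0.531; w = -0.469 - 0.1·(0.531) = -0.5221

-0.5221


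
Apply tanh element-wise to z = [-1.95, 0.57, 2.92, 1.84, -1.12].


tanh(-1.95) = -0.9603
tanh(0.57) = 0.5154
tanh(2.92) = 0.9942
tanh(1.84) = 0.9508
tanh(-1.12) = -0.8076
result = [-0.9603, 0.5154, 0.9942, 0.9508, -0.8076]

[-0.9603, 0.5154, 0.9942, 0.9508, -0.8076]


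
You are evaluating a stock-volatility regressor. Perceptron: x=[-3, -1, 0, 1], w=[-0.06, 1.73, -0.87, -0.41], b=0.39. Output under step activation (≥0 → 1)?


z = (-3)·(-0.06) + (-1)·(1.73) + (0)·(-0.87) + (1)·(-0.41) + 0.39
  = -1.57
step(z) = 0 (z<0)

0


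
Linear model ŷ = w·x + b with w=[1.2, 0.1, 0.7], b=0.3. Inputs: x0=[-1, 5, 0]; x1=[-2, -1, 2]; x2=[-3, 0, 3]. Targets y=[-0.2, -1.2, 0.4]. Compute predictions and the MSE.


ŷ0 = (1.2)·(-1) + (0.1)·(5) + (0.7)·(0) + 0.3 = -0.4
ŷ1 = (1.2)·(-2) + (0.1)·(-1) + (0.7)·(2) + 0.3 = -0.8
ŷ2 = (1.2)·(-3) + (0.1)·(0) + (0.7)·(3) + 0.3 = -1.2
errors² = [0.04, 0.16, 2.56]
MSE = 2.7600/3 = 0.92

0.92


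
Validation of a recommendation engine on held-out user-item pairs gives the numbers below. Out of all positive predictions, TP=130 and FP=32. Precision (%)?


Precision = TP/(TP+FP)
= 130/(130+32)
= 130/162 = 80.25%

80.25%


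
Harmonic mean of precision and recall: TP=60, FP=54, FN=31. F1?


Precision = 60/114 = 0.5263
Recall = 60/91 = 0.6593
F1 = 2·P·R/(P+R) = 2·TP/(2·TP+FP+FN) = 120/(120+54+31) = 120/205 = 0.5854

0.5854


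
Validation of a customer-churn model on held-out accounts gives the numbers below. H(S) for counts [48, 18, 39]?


Probabilities: [48/105, 18/105, 39/105] ≈ [0.4571, 0.1714, 0.3714]
H = -((48/105)·log₂(48/105) + (18/105)·log₂(18/105) + (39/105)·log₂(39/105))
  = 1.4831 bits

1.4831 bits


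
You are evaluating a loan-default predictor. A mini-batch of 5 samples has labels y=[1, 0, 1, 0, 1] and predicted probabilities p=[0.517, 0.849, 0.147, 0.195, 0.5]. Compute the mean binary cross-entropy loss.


L[0] = -ln(0.517) = 0.6597
L[1] = -ln(1-0.849) = -ln(0.151) = 1.8905
L[2] = -ln(0.147) = 1.9173
L[3] = -ln(1-0.195) = -ln(0.805) = 0.2169
L[4] = -ln(0.5) = 0.6931
mean = (0.6597 + 1.8905 + 1.9173 + 0.2169 + 0.6931)/5 = 1.0755

1.0755


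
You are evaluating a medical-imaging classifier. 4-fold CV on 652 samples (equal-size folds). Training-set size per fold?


Fold size = 652/4 = 163
Training per fold = 652 - 163 = 489

489


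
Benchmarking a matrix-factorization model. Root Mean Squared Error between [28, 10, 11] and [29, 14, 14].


MSE = 26/3 = 8.6667
RMSE = √(26/3) = 2.9439

2.9439


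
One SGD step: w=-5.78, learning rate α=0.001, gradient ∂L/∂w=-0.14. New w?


w_new = w - α·∇
= -5.78 - 0.001·-0.14
= -5.78 + 0.00014
= -5.77986

-5.77986


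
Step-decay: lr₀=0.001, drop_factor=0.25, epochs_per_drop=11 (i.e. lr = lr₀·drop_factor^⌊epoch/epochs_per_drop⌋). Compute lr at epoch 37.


n_drops = ⌊37/11⌋ = 3
lr = 0.001·0.25^3 = 0.001·0.015625 = 0.000015625

0.000015625


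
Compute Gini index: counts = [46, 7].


Probabilities: [46/53, 7/53] ≈ [0.8679, 0.1321]
Σpᵢ² = (2116 + 49)/53² = 2165/2809
Gini = 1 - Σpᵢ² = 1 - 2165/2809 = 0.2293

0.2293


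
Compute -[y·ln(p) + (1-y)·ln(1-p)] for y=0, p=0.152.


BCE = -[y·ln(p) + (1-y)·ln(1-p)]
= -0 - 1·ln(1-0.152)
= -ln(0.848) = 0.1649

0.1649


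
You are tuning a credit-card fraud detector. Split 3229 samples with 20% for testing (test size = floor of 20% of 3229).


Test = ⌊3229·20/100⌋ = 645
Train = 3229 - 645 = 2584

Train: 2584, Test: 645


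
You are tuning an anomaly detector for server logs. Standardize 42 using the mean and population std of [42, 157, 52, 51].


μ = 75.5, σ = 47.2149
z = (42 - 75.5)/47.2149 = -0.7095

-0.7095


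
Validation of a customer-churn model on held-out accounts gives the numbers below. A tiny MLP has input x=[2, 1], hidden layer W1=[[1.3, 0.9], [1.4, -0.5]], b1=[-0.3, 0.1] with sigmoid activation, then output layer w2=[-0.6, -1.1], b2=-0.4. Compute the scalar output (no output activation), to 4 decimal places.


z1[0] = (1.3)·(2) + (0.9)·(1) - 0.3 = 3.2
z1[1] = (1.4)·(2) + (-0.5)·(1) + 0.1 = 2.4
h = sigmoid(z1) = [0.9608, 0.9168]
output = (-0.6)·(0.9608) + (-1.1)·(0.9168) - 0.4 = -1.985

-1.985


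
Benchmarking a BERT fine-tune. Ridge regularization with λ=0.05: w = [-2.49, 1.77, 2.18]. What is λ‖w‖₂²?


‖w‖₂² = (-2.49)² + (1.77)² + (2.18)²
     = 6.2001 + 3.1329 + 4.7524
     = 14.0854
λ·‖w‖₂² = 0.05·14.0854 = 0.70427

0.70427


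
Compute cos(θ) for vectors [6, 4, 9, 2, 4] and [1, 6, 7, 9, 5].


A·B = 6·1 + 4·6 + 9·7 + 2·9 + 4·5 = 131
‖A‖ = √153 = 12.3693, ‖B‖ = √192 = 13.8564
cos = 131/(√153·√192) = 131/√29376 = 0.7643

0.7643


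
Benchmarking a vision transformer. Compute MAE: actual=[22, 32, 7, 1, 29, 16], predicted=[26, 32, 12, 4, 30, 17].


Absolute errors: |22-26|=4, |32-32|=0, |7-12|=5, |1-4|=3, |29-30|=1, |16-17|=1
Sum = 14
MAE = 14/6 = 7/3

7/3


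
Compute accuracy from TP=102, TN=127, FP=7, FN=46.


Accuracy = (TP+TN)/(TP+TN+FP+FN)
= (102+127)/(282)
= 229/282 = 81.21%

81.21%


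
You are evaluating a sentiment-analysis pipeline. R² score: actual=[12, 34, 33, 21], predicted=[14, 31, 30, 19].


ȳ = 25
SS_res = Σ(y-ŷ)² = 26
SS_tot = Σ(y-ȳ)² = 330
R² = 1 - SS_res/SS_tot = 1 - 0.0788 = 0.9212

0.9212


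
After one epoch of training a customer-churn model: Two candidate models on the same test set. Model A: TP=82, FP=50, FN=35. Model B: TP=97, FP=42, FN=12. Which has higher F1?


Model A: P=82/132=0.6212, R=82/117=0.7009, F1=2PR/(P+R)=2TP/(2TP+FP+FN)=164/249=0.6586
Model B: P=97/139=0.6978, R=97/109=0.8899, F1=2PR/(P+R)=2TP/(2TP+FP+FN)=194/248=0.7823
0.6586 < 0.7823 → Model B

Model B


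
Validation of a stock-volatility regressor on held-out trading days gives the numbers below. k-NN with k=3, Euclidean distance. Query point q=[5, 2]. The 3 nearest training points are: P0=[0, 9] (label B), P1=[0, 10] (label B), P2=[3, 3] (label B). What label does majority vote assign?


d(q,P0) = 8.6023  (label B)
d(q,P1) = 9.434  (label B)
d(q,P2) = 2.2361  (label B)
Votes: A=0, B=3
Majority → B

B


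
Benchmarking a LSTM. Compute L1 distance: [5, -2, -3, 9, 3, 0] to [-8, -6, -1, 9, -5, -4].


d = |5+ 8| + |-2+ 6| + |-3+ 1| + |9-9| + |3+ 5| + |0+ 4|
  = 13 + 4 + 2 + 0 + 8 + 4
  = 31

31


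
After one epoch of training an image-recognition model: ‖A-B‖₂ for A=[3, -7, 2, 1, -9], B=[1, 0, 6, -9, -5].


d = √((3-1)² + (-7-0)² + (2-6)² + (1+ 9)² + (-9+ 5)²)
  = √(4 + 49 + 16 + 100 + 16)
  = √185 = 13.6015

13.6015


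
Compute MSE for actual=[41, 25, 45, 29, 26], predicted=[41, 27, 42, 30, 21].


Squared errors: (41-41)²=0, (25-27)²=4, (45-42)²=9, (29-30)²=1, (26-21)²=25
Sum = 39
MSE = 39/5 = 39/5

39/5


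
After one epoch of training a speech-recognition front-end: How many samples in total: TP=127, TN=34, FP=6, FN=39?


Total = TP + TN + FP + FN
= 127 + 34 + 6 + 39
= 206
(Predicted positive: 133, predicted negative: 73)

206


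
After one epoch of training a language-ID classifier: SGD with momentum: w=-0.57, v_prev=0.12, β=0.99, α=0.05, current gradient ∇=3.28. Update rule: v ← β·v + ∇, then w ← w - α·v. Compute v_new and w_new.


v_new = 0.99·0.12 + 3.28 = 0.1188 + 3.28 = 3.3988
w_new = -0.57 - 0.05·3.3988 = -0.57 - 0.16994 = -0.73994

v_new=3.3988, w_new=-0.73994


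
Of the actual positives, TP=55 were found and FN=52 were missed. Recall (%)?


Recall = TP/(TP+FN)
= 55/(55+52)
= 55/107 = 51.4%

51.4%


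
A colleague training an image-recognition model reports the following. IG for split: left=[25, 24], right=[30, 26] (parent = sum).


Parent = [55, 50], H_parent = 0.9984
H_left = 0.9997 (n=49), H_right = 0.9963 (n=56)
H_children = (49/105)·0.9997 + (56/105)·0.9963 = 0.9979
IG = 0.9984 - 0.9979 = 0.0005

0.0005


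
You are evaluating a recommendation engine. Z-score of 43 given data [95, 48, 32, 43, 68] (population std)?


μ = 57.2, σ = 22.2117
z = (43 - 57.2)/22.2117 = -0.6393

-0.6393


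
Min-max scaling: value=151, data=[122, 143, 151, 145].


min=122, max=151
(151-122)/(151-122) = 29/29 = 1.0

1.0


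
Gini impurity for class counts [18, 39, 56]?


Probabilities: [18/113, 39/113, 56/113] ≈ [0.1593, 0.3451, 0.4956]
Σpᵢ² = (324 + 1521 + 3136)/113² = 4981/12769
Gini = 1 - Σpᵢ² = 1 - 4981/12769 = 0.6099

0.6099


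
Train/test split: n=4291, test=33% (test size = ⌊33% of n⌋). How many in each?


Test = ⌊4291·33/100⌋ = 1416
Train = 4291 - 1416 = 2875

Train: 2875, Test: 1416


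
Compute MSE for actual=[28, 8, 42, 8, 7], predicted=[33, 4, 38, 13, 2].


Squared errors: (28-33)²=25, (8-4)²=16, (42-38)²=16, (8-13)²=25, (7-2)²=25
Sum = 107
MSE = 107/5 = 107/5

107/5


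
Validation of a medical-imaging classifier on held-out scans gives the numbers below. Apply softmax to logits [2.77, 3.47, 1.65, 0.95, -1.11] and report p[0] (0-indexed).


Exponentials: e^2.77=15.9586, e^3.47=32.1367, e^1.65=5.207, e^0.95=2.5857, e^-1.11=0.3296
Sum = 56.2176
Softmax = [0.2839, 0.5716, 0.0926, 0.046, 0.0059]
p[0] = 15.9586/56.2176 = 0.2839

0.2839


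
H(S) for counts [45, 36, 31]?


Probabilities: [45/112, 36/112, 31/112] ≈ [0.4018, 0.3214, 0.2768]
H = -((45/112)·log₂(45/112) + (36/112)·log₂(36/112) + (31/112)·log₂(31/112))
  = 1.5678 bits

1.5678 bits


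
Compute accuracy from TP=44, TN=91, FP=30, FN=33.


Accuracy = (TP+TN)/(TP+TN+FP+FN)
= (44+91)/(198)
= 135/198 = 68.18%

68.18%


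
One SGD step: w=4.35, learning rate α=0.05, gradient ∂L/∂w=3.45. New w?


w_new = w - α·∇
= 4.35 - 0.05·3.45
= 4.35 - 0.1725
= 4.1775

4.1775


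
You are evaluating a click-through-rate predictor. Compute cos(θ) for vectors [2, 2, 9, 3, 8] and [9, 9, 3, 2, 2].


A·B = 2·9 + 2·9 + 9·3 + 3·2 + 8·2 = 85
‖A‖ = √162 = 12.7279, ‖B‖ = √179 = 13.3791
cos = 85/(√162·√179) = 85/√28998 = 0.4992

0.4992


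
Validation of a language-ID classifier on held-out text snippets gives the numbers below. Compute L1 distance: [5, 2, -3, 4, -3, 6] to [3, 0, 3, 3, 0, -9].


d = |5-3| + |2-0| + |-3-3| + |4-3| + |-3-0| + |6+ 9|
  = 2 + 2 + 6 + 1 + 3 + 15
  = 29

29


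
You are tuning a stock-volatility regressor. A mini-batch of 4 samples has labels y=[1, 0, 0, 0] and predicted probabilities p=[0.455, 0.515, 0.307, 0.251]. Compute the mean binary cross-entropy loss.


L[0] = -ln(0.455) = 0.7875
L[1] = -ln(1-0.515) = -ln(0.485) = 0.7236
L[2] = -ln(1-0.307) = -ln(0.693) = 0.3667
L[3] = -ln(1-0.251) = -ln(0.749) = 0.289
mean = (0.7875 + 0.7236 + 0.3667 + 0.289)/4 = 0.5417

0.5417


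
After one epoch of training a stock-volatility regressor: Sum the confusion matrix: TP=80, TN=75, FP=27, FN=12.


Total = TP + TN + FP + FN
= 80 + 75 + 27 + 12
= 194
(Predicted positive: 107, predicted negative: 87)

194


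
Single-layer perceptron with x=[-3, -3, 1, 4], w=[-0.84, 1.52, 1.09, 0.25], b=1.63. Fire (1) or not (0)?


z = (-3)·(-0.84) + (-3)·(1.52) + (1)·(1.09) + (4)·(0.25) + 1.63
  = 1.68
step(z) = 1 (z≥0)

1


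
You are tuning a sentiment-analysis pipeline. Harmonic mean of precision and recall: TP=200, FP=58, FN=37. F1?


Precision = 200/258 = 0.7752
Recall = 200/237 = 0.8439
F1 = 2·P·R/(P+R) = 2·TP/(2·TP+FP+FN) = 400/(400+58+37) = 400/495 = 0.8081

0.8081


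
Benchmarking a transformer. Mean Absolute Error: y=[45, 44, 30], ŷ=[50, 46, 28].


Absolute errors: |45-50|=5, |44-46|=2, |30-28|=2
Sum = 9
MAE = 9/3 = 3

3


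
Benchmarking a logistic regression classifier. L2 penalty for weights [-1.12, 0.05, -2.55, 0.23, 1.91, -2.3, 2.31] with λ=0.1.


‖w‖₂² = (-1.12)² + (0.05)² + (-2.55)² + (0.23)² + (1.91)² + (-2.3)² + (2.31)²
     = 1.2544 + 0.0025 + 6.5025 + 0.0529 + 3.6481 + 5.29 + 5.3361
     = 22.0865
λ·‖w‖₂² = 0.1·22.0865 = 2.20865

2.20865


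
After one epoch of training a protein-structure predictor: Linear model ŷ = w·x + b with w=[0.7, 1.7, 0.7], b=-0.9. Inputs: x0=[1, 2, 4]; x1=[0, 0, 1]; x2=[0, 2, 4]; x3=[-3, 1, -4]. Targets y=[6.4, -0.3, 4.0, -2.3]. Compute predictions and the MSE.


ŷ0 = (0.7)·(1) + (1.7)·(2) + (0.7)·(4) - 0.9 = 6.0
ŷ1 = (0.7)·(0) + (1.7)·(0) + (0.7)·(1) - 0.9 = -0.2
ŷ2 = (0.7)·(0) + (1.7)·(2) + (0.7)·(4) - 0.9 = 5.3
ŷ3 = (0.7)·(-3) + (1.7)·(1) + (0.7)·(-4) - 0.9 = -4.1
errors² = [0.16, 0.01, 1.69, 3.24]
MSE = 5.1000/4 = 1.275

1.275


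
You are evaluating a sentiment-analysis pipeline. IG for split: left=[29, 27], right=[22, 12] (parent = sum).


Parent = [51, 39], H_parent = 0.9871
H_left = 0.9991 (n=56), H_right = 0.9367 (n=34)
H_children = (56/90)·0.9991 + (34/90)·0.9367 = 0.9755
IG = 0.9871 - 0.9755 = 0.0116

0.0116


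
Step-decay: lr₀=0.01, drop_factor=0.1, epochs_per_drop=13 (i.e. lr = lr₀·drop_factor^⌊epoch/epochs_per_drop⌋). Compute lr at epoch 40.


n_drops = ⌊40/13⌋ = 3
lr = 0.01·0.1^3 = 0.01·0.001 = 0.00001

0.00001


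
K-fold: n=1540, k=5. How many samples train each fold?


Fold size = 1540/5 = 308
Training per fold = 1540 - 308 = 1232

1232


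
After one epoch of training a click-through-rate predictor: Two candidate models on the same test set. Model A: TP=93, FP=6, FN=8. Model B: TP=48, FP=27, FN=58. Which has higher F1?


Model A: P=93/99=0.9394, R=93/101=0.9208, F1=2PR/(P+R)=2TP/(2TP+FP+FN)=186/200=0.93
Model B: P=48/75=0.64, R=48/106=0.4528, F1=2PR/(P+R)=2TP/(2TP+FP+FN)=96/181=0.5304
0.93 > 0.5304 → Model A

Model A


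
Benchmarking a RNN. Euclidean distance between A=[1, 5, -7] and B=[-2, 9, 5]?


d = √((1+ 2)² + (5-9)² + (-7-5)²)
  = √(9 + 16 + 144)
  = √169 = 13.0

13.0


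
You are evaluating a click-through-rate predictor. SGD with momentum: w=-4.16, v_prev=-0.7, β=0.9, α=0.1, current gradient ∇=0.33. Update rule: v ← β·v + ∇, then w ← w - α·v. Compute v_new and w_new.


v_new = 0.9·-0.7 + 0.33 = -0.63 + 0.33 = -0.3
w_new = -4.16 - 0.1·-0.3 = -4.16 + 0.03 = -4.13

v_new=-0.3, w_new=-4.13


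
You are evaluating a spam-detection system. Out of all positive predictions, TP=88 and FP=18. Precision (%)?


Precision = TP/(TP+FP)
= 88/(88+18)
= 88/106 = 83.02%

83.02%


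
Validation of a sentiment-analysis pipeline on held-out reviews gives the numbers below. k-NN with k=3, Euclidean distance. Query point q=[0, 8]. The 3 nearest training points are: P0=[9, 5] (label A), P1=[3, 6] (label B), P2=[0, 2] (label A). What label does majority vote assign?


d(q,P0) = 9.4868  (label A)
d(q,P1) = 3.6056  (label B)
d(q,P2) = 6.0  (label A)
Votes: A=2, B=1
Majority → A

A


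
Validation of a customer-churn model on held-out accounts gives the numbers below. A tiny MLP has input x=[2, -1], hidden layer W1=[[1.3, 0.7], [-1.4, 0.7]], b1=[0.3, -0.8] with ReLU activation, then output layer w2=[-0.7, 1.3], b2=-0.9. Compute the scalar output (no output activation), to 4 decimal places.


z1[0] = (1.3)·(2) + (0.7)·(-1) + 0.3 = 2.2
z1[1] = (-1.4)·(2) + (0.7)·(-1) - 0.8 = -4.3
h = ReLU(z1) = [2.2, 0.0]
output = (-0.7)·(2.2) + (1.3)·(0.0) - 0.9 = -2.44

-2.44


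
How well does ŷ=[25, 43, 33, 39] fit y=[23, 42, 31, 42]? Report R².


ȳ = 34.5
SS_res = Σ(y-ŷ)² = 18
SS_tot = Σ(y-ȳ)² = 257
R² = 1 - SS_res/SS_tot = 1 - 0.07 = 0.93

0.93


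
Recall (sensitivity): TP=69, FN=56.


Recall = TP/(TP+FN)
= 69/(69+56)
= 69/125 = 55.2%

55.2%


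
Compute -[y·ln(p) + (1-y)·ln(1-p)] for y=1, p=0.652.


BCE = -[y·ln(p) + (1-y)·ln(1-p)]
= -1·ln(0.652) - 0
= -ln(0.652) = 0.4277

0.4277


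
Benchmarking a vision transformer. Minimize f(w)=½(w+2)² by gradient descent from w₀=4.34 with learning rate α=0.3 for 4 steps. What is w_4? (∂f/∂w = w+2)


step 1: grad = 4.34+2 = 6.34; w = 4.34 - 0.3·(6.34) = 2.438
step 2: grad = 2.438+2 = 4.438; w = 2.438 - 0.3·(4.438) = 1.1066
step 3: grad = 1.1066+2 = 3.1066; w = 1.1066 - 0.3·(3.1066) = 0.17462
step 4: grad = 0.17462+2 = 2.17462; w = 0.17462 - 0.3·(2.17462) = -0.477766

-0.477766


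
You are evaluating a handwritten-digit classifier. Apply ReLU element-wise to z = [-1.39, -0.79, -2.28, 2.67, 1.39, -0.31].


ReLU(-1.39) = max(0, -1.39) = 0.0
ReLU(-0.79) = max(0, -0.79) = 0.0
ReLU(-2.28) = max(0, -2.28) = 0.0
ReLU(2.67) = max(0, 2.67) = 2.67
ReLU(1.39) = max(0, 1.39) = 1.39
ReLU(-0.31) = max(0, -0.31) = 0.0
result = [0.0, 0.0, 0.0, 2.67, 1.39, 0.0]

[0.0, 0.0, 0.0, 2.67, 1.39, 0.0]


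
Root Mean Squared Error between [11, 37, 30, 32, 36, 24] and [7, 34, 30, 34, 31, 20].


MSE = 70/6 = 11.6667
RMSE = √(70/6) = 3.4157

3.4157


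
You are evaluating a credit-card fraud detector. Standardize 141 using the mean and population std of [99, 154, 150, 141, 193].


μ = 147.4, σ = 30.044
z = (141 - 147.4)/30.044 = -0.213

-0.213


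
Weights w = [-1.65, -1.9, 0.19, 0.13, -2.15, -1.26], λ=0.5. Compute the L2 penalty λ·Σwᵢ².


‖w‖₂² = (-1.65)² + (-1.9)² + (0.19)² + (0.13)² + (-2.15)² + (-1.26)²
     = 2.7225 + 3.61 + 0.0361 + 0.0169 + 4.6225 + 1.5876
     = 12.5956
λ·‖w‖₂² = 0.5·12.5956 = 6.2978

6.2978


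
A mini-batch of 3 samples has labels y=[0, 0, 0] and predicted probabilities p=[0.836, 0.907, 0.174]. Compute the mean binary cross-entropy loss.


L[0] = -ln(1-0.836) = -ln(0.164) = 1.8079
L[1] = -ln(1-0.907) = -ln(0.093) = 2.3752
L[2] = -ln(1-0.174) = -ln(0.826) = 0.1912
mean = (1.8079 + 2.3752 + 0.1912)/3 = 1.4581

1.4581


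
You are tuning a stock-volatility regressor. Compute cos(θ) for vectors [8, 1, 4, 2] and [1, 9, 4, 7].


A·B = 8·1 + 1·9 + 4·4 + 2·7 = 47
‖A‖ = √85 = 9.2195, ‖B‖ = √147 = 12.1244
cos = 47/(√85·√147) = 47/√12495 = 0.4205

0.4205


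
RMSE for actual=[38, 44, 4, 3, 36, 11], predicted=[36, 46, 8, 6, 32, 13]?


MSE = 53/6 = 8.8333
RMSE = √(53/6) = 2.9721

2.9721


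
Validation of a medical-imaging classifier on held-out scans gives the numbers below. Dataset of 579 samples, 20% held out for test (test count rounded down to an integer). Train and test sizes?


Test = ⌊579·20/100⌋ = 115
Train = 579 - 115 = 464

Train: 464, Test: 115


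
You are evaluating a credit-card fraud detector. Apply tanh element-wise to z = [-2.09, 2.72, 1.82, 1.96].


tanh(-2.09) = -0.9699
tanh(2.72) = 0.9914
tanh(1.82) = 0.9488
tanh(1.96) = 0.9611
result = [-0.9699, 0.9914, 0.9488, 0.9611]

[-0.9699, 0.9914, 0.9488, 0.9611]


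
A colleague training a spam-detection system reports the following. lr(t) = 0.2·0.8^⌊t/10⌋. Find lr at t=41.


n_drops = ⌊41/10⌋ = 4
lr = 0.2·0.8^4 = 0.2·0.4096 = 0.08192

0.08192


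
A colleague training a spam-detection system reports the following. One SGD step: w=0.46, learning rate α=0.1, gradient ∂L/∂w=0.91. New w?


w_new = w - α·∇
= 0.46 - 0.1·0.91
= 0.46 - 0.091
= 0.369

0.369


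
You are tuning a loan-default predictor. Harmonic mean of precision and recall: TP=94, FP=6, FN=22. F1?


Precision = 94/100 = 0.94
Recall = 94/116 = 0.8103
F1 = 2·P·R/(P+R) = 2·TP/(2·TP+FP+FN) = 188/(188+6+22) = 188/216 = 0.8704

0.8704


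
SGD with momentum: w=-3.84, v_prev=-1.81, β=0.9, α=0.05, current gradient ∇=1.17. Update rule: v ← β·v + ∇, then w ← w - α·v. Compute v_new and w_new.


v_new = 0.9·-1.81 + 1.17 = -1.629 + 1.17 = -0.459
w_new = -3.84 - 0.05·-0.459 = -3.84 + 0.02295 = -3.81705

v_new=-0.459, w_new=-3.81705


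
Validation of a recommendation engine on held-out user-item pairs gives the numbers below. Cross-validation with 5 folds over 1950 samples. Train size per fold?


Fold size = 1950/5 = 390
Training per fold = 1950 - 390 = 1560

1560


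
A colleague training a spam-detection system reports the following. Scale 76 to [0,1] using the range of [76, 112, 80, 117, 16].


min=16, max=117
(76-16)/(117-16) = 60/101 = 0.5941

0.5941


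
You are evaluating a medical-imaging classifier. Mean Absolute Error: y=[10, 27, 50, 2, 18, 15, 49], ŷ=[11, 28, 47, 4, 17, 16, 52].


Absolute errors: |10-11|=1, |27-28|=1, |50-47|=3, |2-4|=2, |18-17|=1, |15-16|=1, |49-52|=3
Sum = 12
MAE = 12/7 = 12/7

12/7


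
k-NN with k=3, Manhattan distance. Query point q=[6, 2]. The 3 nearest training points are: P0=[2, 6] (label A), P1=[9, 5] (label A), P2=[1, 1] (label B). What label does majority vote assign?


d(q,P0) = 8  (label A)
d(q,P1) = 6  (label A)
d(q,P2) = 6  (label B)
Votes: A=2, B=1
Majority → A

A


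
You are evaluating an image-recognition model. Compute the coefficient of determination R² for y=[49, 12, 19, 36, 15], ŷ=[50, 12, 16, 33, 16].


ȳ = 26.2
SS_res = Σ(y-ŷ)² = 20
SS_tot = Σ(y-ȳ)² = 994.8
R² = 1 - SS_res/SS_tot = 1 - 0.0201 = 0.9799

0.9799


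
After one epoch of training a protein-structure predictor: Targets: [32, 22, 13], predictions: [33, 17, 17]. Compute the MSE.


Squared errors: (32-33)²=1, (22-17)²=25, (13-17)²=16
Sum = 42
MSE = 42/3 = 14

14


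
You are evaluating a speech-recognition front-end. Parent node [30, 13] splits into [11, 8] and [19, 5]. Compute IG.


Parent = [30, 13], H_parent = 0.8841
H_left = 0.9819 (n=19), H_right = 0.7383 (n=24)
H_children = (19/43)·0.9819 + (24/43)·0.7383 = 0.8459
IG = 0.8841 - 0.8459 = 0.0382

0.0382


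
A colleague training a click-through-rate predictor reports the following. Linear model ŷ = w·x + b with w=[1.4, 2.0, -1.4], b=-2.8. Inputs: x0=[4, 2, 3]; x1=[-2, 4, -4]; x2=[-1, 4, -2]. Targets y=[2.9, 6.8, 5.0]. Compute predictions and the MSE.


ŷ0 = (1.4)·(4) + (2.0)·(2) + (-1.4)·(3) - 2.8 = 2.6
ŷ1 = (1.4)·(-2) + (2.0)·(4) + (-1.4)·(-4) - 2.8 = 8.0
ŷ2 = (1.4)·(-1) + (2.0)·(4) + (-1.4)·(-2) - 2.8 = 6.6
errors² = [0.09, 1.44, 2.56]
MSE = 4.0900/3 = 1.3633

1.3633


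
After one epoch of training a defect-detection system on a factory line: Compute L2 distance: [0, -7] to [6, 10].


d = √((0-6)² + (-7-10)²)
  = √(36 + 289)
  = √325 = 18.0278

18.0278


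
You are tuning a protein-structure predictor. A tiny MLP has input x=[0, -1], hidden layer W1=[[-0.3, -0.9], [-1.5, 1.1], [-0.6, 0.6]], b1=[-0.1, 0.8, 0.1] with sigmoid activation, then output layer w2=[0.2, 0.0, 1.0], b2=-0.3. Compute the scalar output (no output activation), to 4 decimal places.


z1[0] = (-0.3)·(0) + (-0.9)·(-1) - 0.1 = 0.8
z1[1] = (-1.5)·(0) + (1.1)·(-1) + 0.8 = -0.3
z1[2] = (-0.6)·(0) + (0.6)·(-1) + 0.1 = -0.5
h = sigmoid(z1) = [0.69, 0.4256, 0.3775]
output = (0.2)·(0.69) + (0.0)·(0.4256) + (1.0)·(0.3775) - 0.3 = 0.2155

0.2155


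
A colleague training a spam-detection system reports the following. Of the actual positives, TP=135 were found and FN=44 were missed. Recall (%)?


Recall = TP/(TP+FN)
= 135/(135+44)
= 135/179 = 75.42%

75.42%


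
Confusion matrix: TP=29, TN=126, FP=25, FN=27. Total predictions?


Total = TP + TN + FP + FN
= 29 + 126 + 25 + 27
= 207
(Predicted positive: 54, predicted negative: 153)

207


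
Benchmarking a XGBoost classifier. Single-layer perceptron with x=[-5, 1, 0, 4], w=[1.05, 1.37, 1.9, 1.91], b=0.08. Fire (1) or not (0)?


z = (-5)·(1.05) + (1)·(1.37) + (0)·(1.9) + (4)·(1.91) + 0.08
  = 3.84
step(z) = 1 (z≥0)

1


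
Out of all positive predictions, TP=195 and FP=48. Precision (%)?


Precision = TP/(TP+FP)
= 195/(195+48)
= 195/243 = 80.25%

80.25%


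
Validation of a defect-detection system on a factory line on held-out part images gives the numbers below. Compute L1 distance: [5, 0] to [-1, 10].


d = |5+ 1| + |0-10|
  = 6 + 10
  = 16

16


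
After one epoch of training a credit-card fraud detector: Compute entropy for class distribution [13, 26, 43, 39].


Probabilities: [13/121, 26/121, 43/121, 39/121] ≈ [0.1074, 0.2149, 0.3554, 0.3223]
H = -((13/121)·log₂(13/121) + (26/121)·log₂(26/121) + (43/121)·log₂(43/121) + (39/121)·log₂(39/121))
  = 1.8794 bits

1.8794 bits


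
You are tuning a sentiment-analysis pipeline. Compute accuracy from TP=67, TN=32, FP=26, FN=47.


Accuracy = (TP+TN)/(TP+TN+FP+FN)
= (67+32)/(172)
= 99/172 = 57.56%

57.56%


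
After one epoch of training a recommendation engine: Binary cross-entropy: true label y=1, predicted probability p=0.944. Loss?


BCE = -[y·ln(p) + (1-y)·ln(1-p)]
= -1·ln(0.944) - 0
= -ln(0.944) = 0.0576

0.0576


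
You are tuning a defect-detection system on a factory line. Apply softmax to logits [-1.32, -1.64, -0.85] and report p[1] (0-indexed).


Exponentials: e^-1.32=0.2671, e^-1.64=0.194, e^-0.85=0.4274
Sum = 0.8885
Softmax = [0.3006, 0.2183, 0.481]
p[1] = 0.194/0.8885 = 0.2183

0.2183


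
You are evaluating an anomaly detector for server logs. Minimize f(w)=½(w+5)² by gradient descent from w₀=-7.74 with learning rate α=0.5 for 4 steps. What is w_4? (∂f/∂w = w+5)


step 1: grad = -7.74+5 = -2.74; w = -7.74 - 0.5·(-2.74) = -6.37
step 2: grad = -6.37+5 = -1.37; w = -6.37 - 0.5·(-1.37) = -5.685
step 3: grad = -5.685+5 = -0.685; w = -5.685 - 0.5·(-0.685) = -5.3425
step 4: grad = -5.3425+5 = -0.3425; w = -5.3425 - 0.5·(-0.3425) = -5.17125

-5.17125


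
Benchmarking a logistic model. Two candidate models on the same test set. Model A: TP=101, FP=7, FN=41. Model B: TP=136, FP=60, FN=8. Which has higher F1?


Model A: P=101/108=0.9352, R=101/142=0.7113, F1=2PR/(P+R)=2TP/(2TP+FP+FN)=202/250=0.808
Model B: P=136/196=0.6939, R=136/144=0.9444, F1=2PR/(P+R)=2TP/(2TP+FP+FN)=272/340=0.8
0.808 > 0.8 → Model A

Model A


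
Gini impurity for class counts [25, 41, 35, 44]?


Probabilities: [25/145, 41/145, 35/145, 44/145] ≈ [0.1724, 0.2828, 0.2414, 0.3034]
Σpᵢ² = (625 + 1681 + 1225 + 1936)/145² = 5467/21025
Gini = 1 - Σpᵢ² = 1 - 5467/21025 = 0.74

0.74


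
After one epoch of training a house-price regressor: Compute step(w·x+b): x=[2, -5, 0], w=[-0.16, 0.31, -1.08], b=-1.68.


z = (2)·(-0.16) + (-5)·(0.31) + (0)·(-1.08) - 1.68
  = -3.55
step(z) = 0 (z<0)

0


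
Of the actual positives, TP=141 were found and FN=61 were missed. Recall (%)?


Recall = TP/(TP+FN)
= 141/(141+61)
= 141/202 = 69.8%

69.8%


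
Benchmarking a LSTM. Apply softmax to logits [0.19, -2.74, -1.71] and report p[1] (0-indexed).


Exponentials: e^0.19=1.2092, e^-2.74=0.0646, e^-1.71=0.1809
Sum = 1.4547
Softmax = [0.8313, 0.0444, 0.1243]
p[1] = 0.0646/1.4547 = 0.0444

0.0444


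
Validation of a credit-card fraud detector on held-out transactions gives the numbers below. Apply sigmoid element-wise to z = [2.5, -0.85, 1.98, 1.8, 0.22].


σ(2.5) = 1/(1+e^-2.5) = 0.9241
σ(-0.85) = 1/(1+e^0.85) = 0.2994
σ(1.98) = 1/(1+e^-1.98) = 0.8787
σ(1.8) = 1/(1+e^-1.8) = 0.8581
σ(0.22) = 1/(1+e^-0.22) = 0.5548
result = [0.9241, 0.2994, 0.8787, 0.8581, 0.5548]

[0.9241, 0.2994, 0.8787, 0.8581, 0.5548]


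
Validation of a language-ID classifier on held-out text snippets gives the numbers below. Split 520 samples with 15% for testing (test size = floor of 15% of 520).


Test = ⌊520·15/100⌋ = 78
Train = 520 - 78 = 442

Train: 442, Test: 78


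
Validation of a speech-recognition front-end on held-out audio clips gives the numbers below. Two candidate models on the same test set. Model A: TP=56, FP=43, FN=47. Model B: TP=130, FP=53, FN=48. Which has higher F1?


Model A: P=56/99=0.5657, R=56/103=0.5437, F1=2PR/(P+R)=2TP/(2TP+FP+FN)=112/202=0.5545
Model B: P=130/183=0.7104, R=130/178=0.7303, F1=2PR/(P+R)=2TP/(2TP+FP+FN)=260/361=0.7202
0.5545 < 0.7202 → Model B

Model B


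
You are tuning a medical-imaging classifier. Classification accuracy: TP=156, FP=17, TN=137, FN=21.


Accuracy = (TP+TN)/(TP+TN+FP+FN)
= (156+137)/(331)
= 293/331 = 88.52%

88.52%


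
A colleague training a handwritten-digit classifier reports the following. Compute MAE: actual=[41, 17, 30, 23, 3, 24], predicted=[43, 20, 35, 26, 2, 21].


Absolute errors: |41-43|=2, |17-20|=3, |30-35|=5, |23-26|=3, |3-2|=1, |24-21|=3
Sum = 17
MAE = 17/6 = 17/6

17/6


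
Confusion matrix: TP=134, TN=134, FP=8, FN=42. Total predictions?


Total = TP + TN + FP + FN
= 134 + 134 + 8 + 42
= 318
(Predicted positive: 142, predicted negative: 176)

318


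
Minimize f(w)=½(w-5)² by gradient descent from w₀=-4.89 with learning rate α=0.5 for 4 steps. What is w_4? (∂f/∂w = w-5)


step 1: grad = -4.89-5 = -9.89; w = -4.89 - 0.5·(-9.89) = 0.055
step 2: grad = 0.055-5 = -4.945; w = 0.055 - 0.5·(-4.945) = 2.5275
step 3: grad = 2.5275-5 = -2.4725; w = 2.5275 - 0.5·(-2.4725) = 3.76375
step 4: grad = 3.76375-5 = -1.23625; w = 3.76375 - 0.5·(-1.23625) = 4.381875

4.381875


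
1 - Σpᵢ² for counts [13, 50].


Probabilities: [13/63, 50/63] ≈ [0.2063, 0.7937]
Σpᵢ² = (169 + 2500)/63² = 2669/3969
Gini = 1 - Σpᵢ² = 1 - 2669/3969 = 0.3275

0.3275


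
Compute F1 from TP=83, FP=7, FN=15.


Precision = 83/90 = 0.9222
Recall = 83/98 = 0.8469
F1 = 2·P·R/(P+R) = 2·TP/(2·TP+FP+FN) = 166/(166+7+15) = 166/188 = 0.883

0.883


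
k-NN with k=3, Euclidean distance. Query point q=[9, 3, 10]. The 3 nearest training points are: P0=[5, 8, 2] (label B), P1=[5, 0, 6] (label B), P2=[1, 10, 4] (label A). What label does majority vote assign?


d(q,P0) = 10.247  (label B)
d(q,P1) = 6.4031  (label B)
d(q,P2) = 12.2066  (label A)
Votes: A=1, B=2
Majority → B

B


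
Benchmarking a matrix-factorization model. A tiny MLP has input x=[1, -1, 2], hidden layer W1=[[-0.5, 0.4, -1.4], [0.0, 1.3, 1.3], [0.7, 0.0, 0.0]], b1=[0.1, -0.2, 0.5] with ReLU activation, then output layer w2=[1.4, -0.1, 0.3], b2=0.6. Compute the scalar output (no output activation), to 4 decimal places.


z1[0] = (-0.5)·(1) + (0.4)·(-1) + (-1.4)·(2) + 0.1 = -3.6
z1[1] = (0.0)·(1) + (1.3)·(-1) + (1.3)·(2) - 0.2 = 1.1
z1[2] = (0.7)·(1) + (0.0)·(-1) + (0.0)·(2) + 0.5 = 1.2
h = ReLU(z1) = [0.0, 1.1, 1.2]
output = (1.4)·(0.0) + (-0.1)·(1.1) + (0.3)·(1.2) + 0.6 = 0.85

0.85


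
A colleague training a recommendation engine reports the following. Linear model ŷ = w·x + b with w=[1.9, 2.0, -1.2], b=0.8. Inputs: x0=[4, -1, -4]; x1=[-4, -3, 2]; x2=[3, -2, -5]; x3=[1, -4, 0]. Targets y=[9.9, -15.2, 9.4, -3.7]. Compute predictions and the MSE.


ŷ0 = (1.9)·(4) + (2.0)·(-1) + (-1.2)·(-4) + 0.8 = 11.2
ŷ1 = (1.9)·(-4) + (2.0)·(-3) + (-1.2)·(2) + 0.8 = -15.2
ŷ2 = (1.9)·(3) + (2.0)·(-2) + (-1.2)·(-5) + 0.8 = 8.5
ŷ3 = (1.9)·(1) + (2.0)·(-4) + (-1.2)·(0) + 0.8 = -5.3
errors² = [1.69, 0.0, 0.81, 2.56]
MSE = 5.0600/4 = 1.265

1.265


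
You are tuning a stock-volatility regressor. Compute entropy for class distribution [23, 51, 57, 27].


Probabilities: [23/158, 51/158, 57/158, 27/158] ≈ [0.1456, 0.3228, 0.3608, 0.1709]
H = -((23/158)·log₂(23/158) + (51/158)·log₂(51/158) + (57/158)·log₂(57/158) + (27/158)·log₂(27/158))
  = 1.8975 bits

1.8975 bits


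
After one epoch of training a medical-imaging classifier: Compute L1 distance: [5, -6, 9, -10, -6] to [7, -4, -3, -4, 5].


d = |5-7| + |-6+ 4| + |9+ 3| + |-10+ 4| + |-6-5|
  = 2 + 2 + 12 + 6 + 11
  = 33

33


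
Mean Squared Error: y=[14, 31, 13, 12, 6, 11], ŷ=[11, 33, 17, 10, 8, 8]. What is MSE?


Squared errors: (14-11)²=9, (31-33)²=4, (13-17)²=16, (12-10)²=4, (6-8)²=4, (11-8)²=9
Sum = 46
MSE = 46/6 = 23/3

23/3


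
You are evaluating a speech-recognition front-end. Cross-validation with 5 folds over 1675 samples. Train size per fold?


Fold size = 1675/5 = 335
Training per fold = 1675 - 335 = 1340

1340


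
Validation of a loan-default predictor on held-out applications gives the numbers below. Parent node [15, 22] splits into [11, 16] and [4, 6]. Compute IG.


Parent = [15, 22], H_parent = 0.974
H_left = 0.9751 (n=27), H_right = 0.971 (n=10)
H_children = (27/37)·0.9751 + (10/37)·0.971 = 0.974
IG = 0.974 - 0.974 = 0.0

0.0
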